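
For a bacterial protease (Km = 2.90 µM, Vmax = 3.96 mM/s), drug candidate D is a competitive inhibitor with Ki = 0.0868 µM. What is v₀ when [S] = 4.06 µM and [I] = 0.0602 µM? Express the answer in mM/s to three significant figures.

1.79 mM/s

α = 1 + [I]/Ki = 1 + 0.0602/0.0868 = 1.694.
For a competitive inhibitor, Vmax is unchanged and the apparent Km becomes α·Km: Km,app = 4.91 µM, Vmax,app = 3.96 mM/s.
v = Vmax,app·[S]/(Km,app + [S]) = 3.96 × 4.06/(4.91 + 4.06) = 1.79 mM/s.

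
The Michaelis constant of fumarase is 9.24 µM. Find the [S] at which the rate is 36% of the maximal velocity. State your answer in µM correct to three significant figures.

5.20 µM

v/Vmax = [S]/(Km+[S]) = 0.36, so [S] = Km·0.36/(1 − 0.36) = 9.24 × 0.5625.
[S] = 5.20 µM.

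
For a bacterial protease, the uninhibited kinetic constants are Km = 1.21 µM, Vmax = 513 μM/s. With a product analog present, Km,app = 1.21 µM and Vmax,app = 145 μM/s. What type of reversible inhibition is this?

Vmax decreases (513 → 145 μM/s) while Km is unchanged — pure noncompetitive inhibition.

noncompetitive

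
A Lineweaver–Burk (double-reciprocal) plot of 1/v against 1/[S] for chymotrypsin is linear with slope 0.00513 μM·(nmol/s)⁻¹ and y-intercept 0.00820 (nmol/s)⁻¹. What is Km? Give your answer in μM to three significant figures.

0.626 μM

y-intercept = 1/Vmax ⇒ Vmax = 122 nmol/s; slope = Km/Vmax ⇒ Km = slope × Vmax.
Km = 0.00513 × 122 = 0.626 μM.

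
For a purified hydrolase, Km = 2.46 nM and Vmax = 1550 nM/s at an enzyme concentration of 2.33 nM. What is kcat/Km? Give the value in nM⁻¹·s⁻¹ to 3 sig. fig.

kcat = Vmax/[E]total = 1550/2.33 = 665 s⁻¹.
kcat/Km = 665/2.46 = 270 nM⁻¹·s⁻¹.

270 nM⁻¹·s⁻¹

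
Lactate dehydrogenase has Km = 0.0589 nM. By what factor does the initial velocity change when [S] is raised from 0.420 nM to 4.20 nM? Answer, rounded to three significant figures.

The fractional saturations are [S]/(Km+[S]) = 0.420/0.4789 = 0.8770 and 4.20/4.259 = 0.9862.
v₂/v₁ is just their ratio: 0.9862/0.8770 = 1.12.

1.12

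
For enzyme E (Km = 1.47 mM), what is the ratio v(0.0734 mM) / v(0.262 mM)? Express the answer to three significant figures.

The fractional saturations are [S]/(Km+[S]) = 0.262/1.732 = 0.1513 and 0.0734/1.543 = 0.04756.
v₂/v₁ is just their ratio: 0.04756/0.1513 = 0.314.

0.314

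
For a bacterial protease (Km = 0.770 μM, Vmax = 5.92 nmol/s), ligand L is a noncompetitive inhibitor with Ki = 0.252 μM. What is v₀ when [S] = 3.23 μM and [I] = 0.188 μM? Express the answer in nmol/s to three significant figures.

2.74 nmol/s

α = 1 + [I]/Ki = 1 + 0.188/0.252 = 1.746.
For a noncompetitive inhibitor, Vmax is reduced to Vmax/α while Km is unchanged: Km,app = 0.770 μM, Vmax,app = 3.39 nmol/s.
v = Vmax,app·[S]/(Km,app + [S]) = 3.39 × 3.23/(0.770 + 3.23) = 2.74 nmol/s.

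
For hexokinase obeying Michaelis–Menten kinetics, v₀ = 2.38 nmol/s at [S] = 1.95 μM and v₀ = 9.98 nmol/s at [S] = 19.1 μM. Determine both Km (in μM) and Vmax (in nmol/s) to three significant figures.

Km = 10.9 μM; Vmax = 15.7 nmol/s

From v = Vmax[S]/(Km+[S]), each point gives Vmax = v(Km+[S])/[S].
Equating: 2.38(Km+1.95)/1.95 = 9.98(Km+19.1)/19.1.
1.221·Km + 2.38 = 0.5225·Km + 9.98, so (1.221 − 0.5225)·Km = 9.98 − 2.38.
Km = 7.600/0.6980 = 10.9 μM; then Vmax = 2.38(10.9+1.95)/1.95 = 15.7 nmol/s.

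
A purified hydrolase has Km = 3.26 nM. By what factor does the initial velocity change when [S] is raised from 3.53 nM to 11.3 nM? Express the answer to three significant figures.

1.49

The fractional saturations are [S]/(Km+[S]) = 3.53/6.790 = 0.5199 and 11.3/14.56 = 0.7761.
v₂/v₁ is just their ratio: 0.7761/0.5199 = 1.49.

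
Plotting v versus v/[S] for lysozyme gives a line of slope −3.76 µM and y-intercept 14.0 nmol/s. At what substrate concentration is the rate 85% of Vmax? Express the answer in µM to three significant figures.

21.3 µM

The Eadie–Hofstee slope gives Km = 3.76 µM (slope = −Km).
v/Vmax = [S]/(Km+[S]) = 0.85 ⇒ [S] = Km·0.85/(1−0.85) = 3.76 × 5.667 = 21.3 µM.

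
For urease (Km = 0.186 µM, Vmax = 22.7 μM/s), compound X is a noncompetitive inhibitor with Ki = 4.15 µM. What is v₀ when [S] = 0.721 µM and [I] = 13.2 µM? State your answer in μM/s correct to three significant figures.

α = 1 + [I]/Ki = 1 + 13.2/4.15 = 4.181.
For a noncompetitive inhibitor, Vmax is reduced to Vmax/α while Km is unchanged: Km,app = 0.186 µM, Vmax,app = 5.43 μM/s.
v = Vmax,app·[S]/(Km,app + [S]) = 5.43 × 0.721/(0.186 + 0.721) = 4.32 μM/s.

4.32 μM/s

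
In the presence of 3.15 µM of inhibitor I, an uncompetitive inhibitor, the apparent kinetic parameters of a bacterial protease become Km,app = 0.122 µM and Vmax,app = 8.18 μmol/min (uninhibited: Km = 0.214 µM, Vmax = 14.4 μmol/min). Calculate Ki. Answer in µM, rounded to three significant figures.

4.14 µM

Uncompetitive: Vmax,app = Vmax/α (and Km,app = Km/α) with α = 1 + [I]/Ki.
α = Vmax/Vmax,app = 14.4/8.18 = 1.760.
Since α = 1 + [I]/Ki, [I]/Ki = 1.760 − 1 = 0.7604 and Ki = 3.15/0.7604 = 4.14 µM.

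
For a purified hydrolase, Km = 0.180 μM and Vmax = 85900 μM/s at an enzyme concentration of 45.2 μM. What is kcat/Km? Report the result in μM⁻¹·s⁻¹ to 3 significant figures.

kcat = Vmax/[E]total = 85900/45.2 = 1900 s⁻¹.
kcat/Km = 1900/0.180 = 10600 μM⁻¹·s⁻¹.

10600 μM⁻¹·s⁻¹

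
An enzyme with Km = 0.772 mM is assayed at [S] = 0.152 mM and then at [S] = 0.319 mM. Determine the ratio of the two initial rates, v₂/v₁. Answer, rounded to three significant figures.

1.78

Since Vmax cancels, v₂/v₁ = [S]₂(Km+[S]₁) / [S]₁(Km+[S]₂).
= 0.319×(0.772+0.152) / (0.152×(0.772+0.319)) = 0.2948/0.1658 = 1.78.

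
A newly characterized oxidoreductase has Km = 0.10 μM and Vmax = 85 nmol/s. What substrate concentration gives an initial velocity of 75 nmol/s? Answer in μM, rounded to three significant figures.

0.750 μM

Rearranging v = Vmax[S]/(Km+[S]) gives [S] = Km·v/(Vmax − v).
[S] = 0.10 × 75 / (85 − 75) = 7.500/10.00 = 0.750 μM.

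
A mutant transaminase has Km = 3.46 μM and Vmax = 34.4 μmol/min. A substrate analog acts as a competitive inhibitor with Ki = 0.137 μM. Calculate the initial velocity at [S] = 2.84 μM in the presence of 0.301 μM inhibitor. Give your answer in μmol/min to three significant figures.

7.03 μmol/min

With α = 1 + [I]/Ki = 1 + 0.301/0.137 = 3.197, the competitive rate law is v = Vmax[S] / (αKm + [S]).
v = 34.4×2.84 / (3.197×3.46 + 2.84) = 97.70/13.90 = 7.03 μmol/min.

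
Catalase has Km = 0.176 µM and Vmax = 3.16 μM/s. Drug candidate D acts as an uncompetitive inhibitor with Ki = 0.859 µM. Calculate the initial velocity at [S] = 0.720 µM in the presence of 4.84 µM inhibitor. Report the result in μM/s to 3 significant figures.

0.459 μM/s

With α = 1 + [I]/Ki = 1 + 4.84/0.859 = 6.634, the uncompetitive rate law is v = (Vmax/α)·[S] / (Km/α + [S]).
v = (3.16/6.634)×0.720 / (0.176/6.634 + 0.720) = 0.3429/0.7465 = 0.459 μM/s.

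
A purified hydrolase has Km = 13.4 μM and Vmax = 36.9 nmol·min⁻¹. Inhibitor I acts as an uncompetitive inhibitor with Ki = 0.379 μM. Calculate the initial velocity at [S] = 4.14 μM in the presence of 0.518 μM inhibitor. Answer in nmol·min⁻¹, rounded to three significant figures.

With α = 1 + [I]/Ki = 1 + 0.518/0.379 = 2.367, the uncompetitive rate law is v = (Vmax/α)·[S] / (Km/α + [S]).
v = (36.9/2.367)×4.14 / (13.4/2.367 + 4.14) = 64.55/9.802 = 6.59 nmol·min⁻¹.

6.59 nmol·min⁻¹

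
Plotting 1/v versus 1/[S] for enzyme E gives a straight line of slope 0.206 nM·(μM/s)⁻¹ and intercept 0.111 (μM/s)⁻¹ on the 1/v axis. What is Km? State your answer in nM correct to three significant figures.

y-intercept = 1/Vmax ⇒ Vmax = 9.01 μM/s; slope = Km/Vmax ⇒ Km = slope × Vmax.
Km = 0.206 × 9.01 = 1.86 nM.

1.86 nM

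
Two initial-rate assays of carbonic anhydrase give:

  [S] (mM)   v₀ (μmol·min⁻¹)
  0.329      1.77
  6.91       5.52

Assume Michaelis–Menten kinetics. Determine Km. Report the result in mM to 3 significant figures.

In reciprocal form, 1/v = (Km/Vmax)·(1/[S]) + 1/Vmax. The two points give (1/[S], 1/v) = (3.040, 0.5650) and (0.1447, 0.1812).
Slope = (0.5650 − 0.1812)/(3.040 − 0.1447) = 0.1326; intercept = 0.5650 − 0.1326×3.040 = 0.1620.
Vmax = 1/intercept = 6.17 μmol·min⁻¹; Km = slope × Vmax = 0.1326 × 6.17 = 0.819 mM.

0.819 mM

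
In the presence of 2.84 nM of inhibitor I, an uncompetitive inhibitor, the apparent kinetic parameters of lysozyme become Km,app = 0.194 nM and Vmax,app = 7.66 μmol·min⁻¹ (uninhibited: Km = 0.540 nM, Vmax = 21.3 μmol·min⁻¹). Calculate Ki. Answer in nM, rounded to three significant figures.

Uncompetitive: Vmax,app = Vmax/α (and Km,app = Km/α) with α = 1 + [I]/Ki.
α = Vmax/Vmax,app = 21.3/7.66 = 2.781.
Since α = 1 + [I]/Ki, [I]/Ki = 2.781 − 1 = 1.781 and Ki = 2.84/1.781 = 1.59 nM.

1.59 nM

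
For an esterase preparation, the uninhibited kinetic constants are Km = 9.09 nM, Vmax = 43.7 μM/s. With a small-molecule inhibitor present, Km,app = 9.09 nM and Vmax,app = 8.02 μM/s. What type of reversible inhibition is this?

Vmax decreases (43.7 → 8.02 μM/s) while Km is unchanged — pure noncompetitive inhibition.

noncompetitive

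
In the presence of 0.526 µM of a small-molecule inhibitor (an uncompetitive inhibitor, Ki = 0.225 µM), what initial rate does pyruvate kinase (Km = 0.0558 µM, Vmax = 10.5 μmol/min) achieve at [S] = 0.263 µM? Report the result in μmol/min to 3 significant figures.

2.96 μmol/min

With α = 1 + [I]/Ki = 1 + 0.526/0.225 = 3.338, the uncompetitive rate law is v = (Vmax/α)·[S] / (Km/α + [S]).
v = (10.5/3.338)×0.263 / (0.0558/3.338 + 0.263) = 0.8273/0.2797 = 2.96 μmol/min.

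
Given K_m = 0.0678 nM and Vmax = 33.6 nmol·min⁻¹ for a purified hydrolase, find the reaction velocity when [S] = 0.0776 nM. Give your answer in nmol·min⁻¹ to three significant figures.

17.9 nmol·min⁻¹

v = Vmax·[S]/(Km + [S]) = 33.6 × 0.0776 / (0.0678 + 0.0776)
  = 2.607 / 0.1454 = 17.9 nmol·min⁻¹.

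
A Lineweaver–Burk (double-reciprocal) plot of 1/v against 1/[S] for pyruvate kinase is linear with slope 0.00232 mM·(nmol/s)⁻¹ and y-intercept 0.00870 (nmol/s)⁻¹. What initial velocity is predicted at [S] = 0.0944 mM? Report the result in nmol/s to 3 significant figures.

The y-intercept is 1/Vmax, so Vmax = 1/0.00870 = 115 nmol/s.
The slope is Km/Vmax, so Km = 0.00232 × 115 = 0.267 mM.
Then v = 115 × 0.0944/(0.267 + 0.0944) = 30.1 nmol/s.

30.1 nmol/s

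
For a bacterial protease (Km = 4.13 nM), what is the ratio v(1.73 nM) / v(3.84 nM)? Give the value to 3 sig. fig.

The fractional saturations are [S]/(Km+[S]) = 3.84/7.970 = 0.4818 and 1.73/5.860 = 0.2952.
v₂/v₁ is just their ratio: 0.2952/0.4818 = 0.613.

0.613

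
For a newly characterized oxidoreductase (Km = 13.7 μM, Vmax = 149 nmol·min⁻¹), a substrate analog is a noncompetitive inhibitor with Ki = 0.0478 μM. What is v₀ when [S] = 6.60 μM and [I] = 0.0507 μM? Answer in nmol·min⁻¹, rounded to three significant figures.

α = 1 + [I]/Ki = 1 + 0.0507/0.0478 = 2.061.
For a noncompetitive inhibitor, Vmax is reduced to Vmax/α while Km is unchanged: Km,app = 13.7 μM, Vmax,app = 72.3 nmol·min⁻¹.
v = Vmax,app·[S]/(Km,app + [S]) = 72.3 × 6.60/(13.7 + 6.60) = 23.5 nmol·min⁻¹.

23.5 nmol·min⁻¹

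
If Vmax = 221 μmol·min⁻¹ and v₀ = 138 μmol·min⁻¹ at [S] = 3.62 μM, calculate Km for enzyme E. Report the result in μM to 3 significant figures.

v/Vmax = 138/221 = 0.6244 = [S]/(Km+[S]).
So Km + [S] = [S]/0.6244 = 5.797 μM, giving Km = 5.797 − 3.62 = 2.18 μM.

2.18 μM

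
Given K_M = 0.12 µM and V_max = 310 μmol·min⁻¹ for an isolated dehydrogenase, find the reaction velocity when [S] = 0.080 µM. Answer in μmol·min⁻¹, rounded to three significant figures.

124 μmol·min⁻¹

v = Vmax·[S]/(Km + [S]) = 310 × 0.080 / (0.12 + 0.080)
  = 24.80 / 0.2000 = 124 μmol·min⁻¹.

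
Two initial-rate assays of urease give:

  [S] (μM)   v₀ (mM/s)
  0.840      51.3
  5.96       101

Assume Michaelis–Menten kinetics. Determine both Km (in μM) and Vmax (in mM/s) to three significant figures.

In reciprocal form, 1/v = (Km/Vmax)·(1/[S]) + 1/Vmax. The two points give (1/[S], 1/v) = (1.190, 0.01949) and (0.1678, 0.009901).
Slope = (0.01949 − 0.009901)/(1.190 − 0.1678) = 0.009379; intercept = 0.01949 − 0.009379×1.190 = 0.008327.
Vmax = 1/intercept = 120 mM/s; Km = slope × Vmax = 0.009379 × 120 = 1.13 μM.

Km = 1.13 μM; Vmax = 120 mM/s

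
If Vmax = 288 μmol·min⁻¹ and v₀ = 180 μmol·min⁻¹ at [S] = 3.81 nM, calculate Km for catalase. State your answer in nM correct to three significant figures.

2.29 nM

v/Vmax = 180/288 = 0.6250 = [S]/(Km+[S]).
So Km + [S] = [S]/0.6250 = 6.096 nM, giving Km = 6.096 − 3.81 = 2.29 nM.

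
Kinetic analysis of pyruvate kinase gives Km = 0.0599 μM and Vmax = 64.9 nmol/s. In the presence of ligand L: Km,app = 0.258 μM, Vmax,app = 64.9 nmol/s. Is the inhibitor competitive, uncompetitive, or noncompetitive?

Km increases (0.0599 → 0.258 μM) while Vmax is unchanged — the hallmark of competitive inhibition.

competitive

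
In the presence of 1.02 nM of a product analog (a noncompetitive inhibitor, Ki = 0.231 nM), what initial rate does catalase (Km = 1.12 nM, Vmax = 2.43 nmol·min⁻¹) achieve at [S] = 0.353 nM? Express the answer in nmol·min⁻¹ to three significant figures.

α = 1 + [I]/Ki = 1 + 1.02/0.231 = 5.416.
For a noncompetitive inhibitor, Vmax is reduced to Vmax/α while Km is unchanged: Km,app = 1.12 nM, Vmax,app = 0.449 nmol·min⁻¹.
v = Vmax,app·[S]/(Km,app + [S]) = 0.449 × 0.353/(1.12 + 0.353) = 0.108 nmol·min⁻¹.

0.108 nmol·min⁻¹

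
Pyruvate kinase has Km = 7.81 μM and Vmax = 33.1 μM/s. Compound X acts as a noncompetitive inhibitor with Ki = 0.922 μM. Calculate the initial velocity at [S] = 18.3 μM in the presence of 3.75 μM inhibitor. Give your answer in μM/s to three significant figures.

4.58 μM/s

α = 1 + [I]/Ki = 1 + 3.75/0.922 = 5.067.
For a noncompetitive inhibitor, Vmax is reduced to Vmax/α while Km is unchanged: Km,app = 7.81 μM, Vmax,app = 6.53 μM/s.
v = Vmax,app·[S]/(Km,app + [S]) = 6.53 × 18.3/(7.81 + 18.3) = 4.58 μM/s.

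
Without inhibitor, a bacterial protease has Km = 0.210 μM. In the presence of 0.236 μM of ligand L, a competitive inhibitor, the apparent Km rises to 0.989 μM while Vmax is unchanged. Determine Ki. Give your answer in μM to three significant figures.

Competitive: Km,app = α·Km with α = 1 + [I]/Ki.
α = Km,app/Km = 0.989/0.210 = 4.710.
Ki = [I]/(α − 1) = 0.236/3.710 = 0.0636 μM.

0.0636 μM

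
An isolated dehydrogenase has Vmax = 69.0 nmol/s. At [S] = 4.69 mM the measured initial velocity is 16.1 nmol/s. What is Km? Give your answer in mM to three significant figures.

From v = Vmax[S]/(Km+[S]), Km = [S](Vmax − v)/v.
Km = 4.69 × (69.0 − 16.1) / 16.1 = 248.1/16.1 = 15.4 mM.

15.4 mM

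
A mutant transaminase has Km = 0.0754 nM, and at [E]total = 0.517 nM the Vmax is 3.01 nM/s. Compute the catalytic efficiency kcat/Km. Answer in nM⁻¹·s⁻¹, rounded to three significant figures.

77.2 nM⁻¹·s⁻¹

kcat = Vmax/[E]total = 3.01/0.517 = 5.82 s⁻¹.
kcat/Km = 5.82/0.0754 = 77.2 nM⁻¹·s⁻¹.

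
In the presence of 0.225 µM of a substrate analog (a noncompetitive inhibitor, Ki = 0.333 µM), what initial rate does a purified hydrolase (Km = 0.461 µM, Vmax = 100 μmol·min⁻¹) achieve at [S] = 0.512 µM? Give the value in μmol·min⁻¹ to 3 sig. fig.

With α = 1 + [I]/Ki = 1 + 0.225/0.333 = 1.676, the noncompetitive rate law is v = (Vmax/α)·[S] / (Km + [S]).
v = (100/1.676)×0.512 / (0.461 + 0.512) = 30.55/0.9730 = 31.4 μmol·min⁻¹.

31.4 μmol·min⁻¹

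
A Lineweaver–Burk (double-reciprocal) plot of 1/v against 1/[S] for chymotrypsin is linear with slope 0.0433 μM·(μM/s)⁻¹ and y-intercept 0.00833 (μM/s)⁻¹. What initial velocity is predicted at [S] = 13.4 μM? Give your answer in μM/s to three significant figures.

86.5 μM/s

The y-intercept is 1/Vmax, so Vmax = 1/0.00833 = 120 μM/s.
The slope is Km/Vmax, so Km = 0.0433 × 120 = 5.20 μM.
Then v = 120 × 13.4/(5.20 + 13.4) = 86.5 μM/s.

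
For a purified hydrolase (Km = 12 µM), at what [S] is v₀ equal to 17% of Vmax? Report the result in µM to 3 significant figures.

v/Vmax = [S]/(Km+[S]) = 0.17, so [S] = Km·0.17/(1 − 0.17) = 12 × 0.2048.
[S] = 2.46 µM.

2.46 µM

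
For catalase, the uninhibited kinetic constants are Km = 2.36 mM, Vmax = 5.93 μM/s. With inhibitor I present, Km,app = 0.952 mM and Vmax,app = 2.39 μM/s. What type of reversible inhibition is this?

uncompetitive

Both Km and Vmax decrease by the same factor (~2.48-fold) — characteristic of uncompetitive inhibition.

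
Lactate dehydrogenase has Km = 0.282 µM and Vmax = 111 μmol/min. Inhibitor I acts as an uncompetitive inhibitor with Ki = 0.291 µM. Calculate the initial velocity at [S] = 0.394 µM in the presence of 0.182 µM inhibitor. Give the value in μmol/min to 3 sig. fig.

47.4 μmol/min

With α = 1 + [I]/Ki = 1 + 0.182/0.291 = 1.625, the uncompetitive rate law is v = (Vmax/α)·[S] / (Km/α + [S]).
v = (111/1.625)×0.394 / (0.282/1.625 + 0.394) = 26.91/0.5675 = 47.4 μmol/min.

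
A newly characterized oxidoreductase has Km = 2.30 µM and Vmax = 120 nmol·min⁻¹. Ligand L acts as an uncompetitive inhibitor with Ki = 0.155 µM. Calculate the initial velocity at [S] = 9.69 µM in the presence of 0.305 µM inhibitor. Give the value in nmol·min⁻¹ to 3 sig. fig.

With α = 1 + [I]/Ki = 1 + 0.305/0.155 = 2.968, the uncompetitive rate law is v = (Vmax/α)·[S] / (Km/α + [S]).
v = (120/2.968)×9.69 / (2.30/2.968 + 9.69) = 391.8/10.46 = 37.4 nmol·min⁻¹.

37.4 nmol·min⁻¹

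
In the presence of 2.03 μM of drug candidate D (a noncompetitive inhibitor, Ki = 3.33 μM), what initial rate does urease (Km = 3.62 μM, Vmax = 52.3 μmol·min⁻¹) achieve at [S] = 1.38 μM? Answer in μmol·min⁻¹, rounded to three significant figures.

With α = 1 + [I]/Ki = 1 + 2.03/3.33 = 1.610, the noncompetitive rate law is v = (Vmax/α)·[S] / (Km + [S]).
v = (52.3/1.610)×1.38 / (3.62 + 1.38) = 44.84/5.000 = 8.97 μmol·min⁻¹.

8.97 μmol·min⁻¹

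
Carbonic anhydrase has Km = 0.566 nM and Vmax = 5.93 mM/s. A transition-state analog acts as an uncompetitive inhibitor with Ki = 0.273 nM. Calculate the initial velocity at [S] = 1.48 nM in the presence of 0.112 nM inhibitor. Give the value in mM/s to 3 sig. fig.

3.31 mM/s

α = 1 + [I]/Ki = 1 + 0.112/0.273 = 1.410.
For an uncompetitive inhibitor, both parameters are divided by α, giving Vmax/α and Km/α: Km,app = 0.401 nM, Vmax,app = 4.20 mM/s.
v = Vmax,app·[S]/(Km,app + [S]) = 4.20 × 1.48/(0.401 + 1.48) = 3.31 mM/s.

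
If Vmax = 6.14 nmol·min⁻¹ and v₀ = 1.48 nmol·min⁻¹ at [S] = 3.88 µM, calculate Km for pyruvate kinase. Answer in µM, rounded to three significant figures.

v/Vmax = 1.48/6.14 = 0.2410 = [S]/(Km+[S]).
So Km + [S] = [S]/0.2410 = 16.10 µM, giving Km = 16.10 − 3.88 = 12.2 µM.

12.2 µM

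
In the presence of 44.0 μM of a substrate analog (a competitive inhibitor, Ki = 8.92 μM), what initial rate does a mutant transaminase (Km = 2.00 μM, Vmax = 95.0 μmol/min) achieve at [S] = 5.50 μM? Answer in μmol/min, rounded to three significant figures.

30.1 μmol/min

α = 1 + [I]/Ki = 1 + 44.0/8.92 = 5.933.
For a competitive inhibitor, Vmax is unchanged and the apparent Km becomes α·Km: Km,app = 11.9 μM, Vmax,app = 95.0 μmol/min.
v = Vmax,app·[S]/(Km,app + [S]) = 95.0 × 5.50/(11.9 + 5.50) = 30.1 μmol/min.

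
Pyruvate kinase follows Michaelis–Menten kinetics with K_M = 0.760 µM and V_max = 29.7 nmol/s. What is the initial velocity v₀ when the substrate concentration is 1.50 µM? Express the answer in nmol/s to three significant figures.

[S]/(Km+[S]) = 1.50/2.260 = 0.6637, the fractional saturation.
v = 0.6637 × Vmax = 0.6637 × 29.7 = 19.7 nmol/s.

19.7 nmol/s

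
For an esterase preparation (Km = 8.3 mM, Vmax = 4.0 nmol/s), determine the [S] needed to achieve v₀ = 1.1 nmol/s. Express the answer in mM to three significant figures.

3.15 mM

Rearranging v = Vmax[S]/(Km+[S]) gives [S] = Km·v/(Vmax − v).
[S] = 8.3 × 1.1 / (4.0 − 1.1) = 9.130/2.900 = 3.15 mM.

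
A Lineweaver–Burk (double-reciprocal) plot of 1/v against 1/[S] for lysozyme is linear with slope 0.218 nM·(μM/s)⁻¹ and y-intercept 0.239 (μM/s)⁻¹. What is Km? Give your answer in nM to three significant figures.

y-intercept = 1/Vmax ⇒ Vmax = 4.18 μM/s; slope = Km/Vmax ⇒ Km = slope × Vmax.
Km = 0.218 × 4.18 = 0.912 nM.

0.912 nM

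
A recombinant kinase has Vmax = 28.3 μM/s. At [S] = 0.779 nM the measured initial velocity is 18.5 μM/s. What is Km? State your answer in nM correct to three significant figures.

0.413 nM

v/Vmax = 18.5/28.3 = 0.6537 = [S]/(Km+[S]).
So Km + [S] = [S]/0.6537 = 1.192 nM, giving Km = 1.192 − 0.779 = 0.413 nM.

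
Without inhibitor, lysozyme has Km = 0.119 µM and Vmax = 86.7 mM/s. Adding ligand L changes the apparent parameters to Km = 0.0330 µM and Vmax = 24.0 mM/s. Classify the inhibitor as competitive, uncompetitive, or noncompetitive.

uncompetitive

Both Km and Vmax decrease by the same factor (~3.61-fold) — characteristic of uncompetitive inhibition.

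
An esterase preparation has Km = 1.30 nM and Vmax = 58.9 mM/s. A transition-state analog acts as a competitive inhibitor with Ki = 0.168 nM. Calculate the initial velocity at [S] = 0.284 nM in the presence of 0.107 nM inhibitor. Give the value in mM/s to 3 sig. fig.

6.94 mM/s

With α = 1 + [I]/Ki = 1 + 0.107/0.168 = 1.637, the competitive rate law is v = Vmax[S] / (αKm + [S]).
v = 58.9×0.284 / (1.637×1.30 + 0.284) = 16.73/2.412 = 6.94 mM/s.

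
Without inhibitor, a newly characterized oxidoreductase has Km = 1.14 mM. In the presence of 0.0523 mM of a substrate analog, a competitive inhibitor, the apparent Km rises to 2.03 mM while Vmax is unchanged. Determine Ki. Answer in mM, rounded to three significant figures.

Competitive: Km,app = α·Km with α = 1 + [I]/Ki.
α = Km,app/Km = 2.03/1.14 = 1.781.
Since α = 1 + [I]/Ki, [I]/Ki = 1.781 − 1 = 0.7807 and Ki = 0.0523/0.7807 = 0.0670 mM.

0.0670 mM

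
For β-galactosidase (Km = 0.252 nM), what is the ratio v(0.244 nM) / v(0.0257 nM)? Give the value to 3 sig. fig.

5.32

Since Vmax cancels, v₂/v₁ = [S]₂(Km+[S]₁) / [S]₁(Km+[S]₂).
= 0.244×(0.252+0.0257) / (0.0257×(0.252+0.244)) = 0.06776/0.01275 = 5.32.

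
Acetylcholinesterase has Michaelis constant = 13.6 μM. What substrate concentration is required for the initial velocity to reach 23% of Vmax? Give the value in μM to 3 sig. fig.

v/Vmax = [S]/(Km+[S]) = 0.23, so [S] = Km·0.23/(1 − 0.23) = 13.6 × 0.2987.
[S] = 4.06 μM.

4.06 μM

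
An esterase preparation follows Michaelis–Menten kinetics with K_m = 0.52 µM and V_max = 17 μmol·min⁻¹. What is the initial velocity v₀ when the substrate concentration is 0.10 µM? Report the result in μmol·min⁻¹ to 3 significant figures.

[S]/(Km+[S]) = 0.10/0.6200 = 0.1613, the fractional saturation.
v = 0.1613 × Vmax = 0.1613 × 17 = 2.74 μmol·min⁻¹.

2.74 μmol·min⁻¹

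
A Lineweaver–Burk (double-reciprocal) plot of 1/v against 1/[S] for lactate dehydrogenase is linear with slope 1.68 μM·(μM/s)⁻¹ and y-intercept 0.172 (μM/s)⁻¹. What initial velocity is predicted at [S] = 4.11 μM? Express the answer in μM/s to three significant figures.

The y-intercept is 1/Vmax, so Vmax = 1/0.172 = 5.81 μM/s.
The slope is Km/Vmax, so Km = 1.68 × 5.81 = 9.77 μM.
Then v = 5.81 × 4.11/(9.77 + 4.11) = 1.72 μM/s.

1.72 μM/s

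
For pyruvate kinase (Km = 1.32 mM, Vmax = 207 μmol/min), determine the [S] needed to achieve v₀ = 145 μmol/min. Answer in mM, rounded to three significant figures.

3.09 mM

The required fractional saturation is v/Vmax = 145/207 = 0.7005.
Then [S]/(Km+[S]) = 0.7005 ⇒ [S] = 1.32 × 0.7005/(1 − 0.7005) = 3.09 mM.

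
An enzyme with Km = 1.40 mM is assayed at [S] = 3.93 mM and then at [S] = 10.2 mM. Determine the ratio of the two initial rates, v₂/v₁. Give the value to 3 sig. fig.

1.19

The fractional saturations are [S]/(Km+[S]) = 3.93/5.330 = 0.7373 and 10.2/11.60 = 0.8793.
v₂/v₁ is just their ratio: 0.8793/0.7373 = 1.19.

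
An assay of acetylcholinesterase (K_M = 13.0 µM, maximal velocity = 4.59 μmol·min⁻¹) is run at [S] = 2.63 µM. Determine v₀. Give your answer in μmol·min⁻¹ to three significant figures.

[S]/(Km+[S]) = 2.63/15.63 = 0.1683, the fractional saturation.
v = 0.1683 × Vmax = 0.1683 × 4.59 = 0.772 μmol·min⁻¹.

0.772 μmol·min⁻¹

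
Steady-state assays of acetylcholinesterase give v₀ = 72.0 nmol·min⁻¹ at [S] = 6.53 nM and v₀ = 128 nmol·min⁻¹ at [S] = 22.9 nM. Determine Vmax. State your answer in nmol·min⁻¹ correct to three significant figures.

In reciprocal form, 1/v = (Km/Vmax)·(1/[S]) + 1/Vmax. The two points give (1/[S], 1/v) = (0.1531, 0.01389) and (0.04367, 0.007812).
Slope = (0.01389 − 0.007812)/(0.1531 − 0.04367) = 0.05551; intercept = 0.01389 − 0.05551×0.1531 = 0.005389.
Vmax = 1/intercept = 186 nmol·min⁻¹; Km = slope × Vmax = 0.05551 × 186 = 10.3 nM.

186 nmol·min⁻¹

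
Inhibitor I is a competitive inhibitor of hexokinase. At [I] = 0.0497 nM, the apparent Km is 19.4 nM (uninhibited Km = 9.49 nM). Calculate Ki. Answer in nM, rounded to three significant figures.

0.0476 nM

Competitive: Km,app = α·Km with α = 1 + [I]/Ki.
α = Km,app/Km = 19.4/9.49 = 2.044.
Ki = [I]/(α − 1) = 0.0497/1.044 = 0.0476 nM.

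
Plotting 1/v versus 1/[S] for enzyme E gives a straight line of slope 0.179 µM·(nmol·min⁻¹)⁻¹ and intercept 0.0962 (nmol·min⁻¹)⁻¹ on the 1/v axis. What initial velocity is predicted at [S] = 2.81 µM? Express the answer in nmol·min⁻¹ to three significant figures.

The y-intercept is 1/Vmax, so Vmax = 1/0.0962 = 10.4 nmol·min⁻¹.
The slope is Km/Vmax, so Km = 0.179 × 10.4 = 1.86 µM.
Then v = 10.4 × 2.81/(1.86 + 2.81) = 6.25 nmol·min⁻¹.

6.25 nmol·min⁻¹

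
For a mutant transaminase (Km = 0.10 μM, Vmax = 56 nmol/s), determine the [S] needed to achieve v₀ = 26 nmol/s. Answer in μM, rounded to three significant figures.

The required fractional saturation is v/Vmax = 26/56 = 0.4643.
Then [S]/(Km+[S]) = 0.4643 ⇒ [S] = 0.10 × 0.4643/(1 − 0.4643) = 0.0867 μM.

0.0867 μM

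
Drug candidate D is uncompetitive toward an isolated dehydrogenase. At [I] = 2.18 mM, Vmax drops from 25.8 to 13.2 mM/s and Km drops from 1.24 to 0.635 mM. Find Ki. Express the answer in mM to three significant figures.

Uncompetitive: Vmax,app = Vmax/α (and Km,app = Km/α) with α = 1 + [I]/Ki.
α = Vmax/Vmax,app = 25.8/13.2 = 1.955.
Since α = 1 + [I]/Ki, [I]/Ki = 1.955 − 1 = 0.9545 and Ki = 2.18/0.9545 = 2.28 mM.

2.28 mM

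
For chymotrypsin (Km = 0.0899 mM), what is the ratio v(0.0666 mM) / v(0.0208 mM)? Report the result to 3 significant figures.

2.26

The fractional saturations are [S]/(Km+[S]) = 0.0208/0.1107 = 0.1879 and 0.0666/0.1565 = 0.4256.
v₂/v₁ is just their ratio: 0.4256/0.1879 = 2.26.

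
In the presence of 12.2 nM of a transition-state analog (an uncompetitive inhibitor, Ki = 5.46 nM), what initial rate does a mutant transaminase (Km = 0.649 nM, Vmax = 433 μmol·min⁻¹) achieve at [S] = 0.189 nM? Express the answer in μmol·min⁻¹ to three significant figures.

64.9 μmol·min⁻¹

With α = 1 + [I]/Ki = 1 + 12.2/5.46 = 3.234, the uncompetitive rate law is v = (Vmax/α)·[S] / (Km/α + [S]).
v = (433/3.234)×0.189 / (0.649/3.234 + 0.189) = 25.30/0.3897 = 64.9 μmol·min⁻¹.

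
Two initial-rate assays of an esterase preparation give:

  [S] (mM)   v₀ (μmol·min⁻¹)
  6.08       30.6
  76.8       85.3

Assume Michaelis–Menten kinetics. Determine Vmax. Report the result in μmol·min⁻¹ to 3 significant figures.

101 μmol·min⁻¹

From v = Vmax[S]/(Km+[S]), each point gives Vmax = v(Km+[S])/[S].
Equating: 30.6(Km+6.08)/6.08 = 85.3(Km+76.8)/76.8.
5.033·Km + 30.6 = 1.111·Km + 85.3, so (5.033 − 1.111)·Km = 85.3 − 30.6.
Km = 54.70/3.922 = 13.9 mM; then Vmax = 30.6(13.9+6.08)/6.08 = 101 μmol·min⁻¹.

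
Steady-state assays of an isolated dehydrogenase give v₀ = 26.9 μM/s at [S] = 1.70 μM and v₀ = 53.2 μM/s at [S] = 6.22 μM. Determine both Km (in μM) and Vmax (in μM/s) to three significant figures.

Km = 3.62 μM; Vmax = 84.1 μM/s

From v = Vmax[S]/(Km+[S]), each point gives Vmax = v(Km+[S])/[S].
Equating: 26.9(Km+1.70)/1.70 = 53.2(Km+6.22)/6.22.
15.82·Km + 26.9 = 8.553·Km + 53.2, so (15.82 − 8.553)·Km = 53.2 − 26.9.
Km = 26.30/7.270 = 3.62 μM; then Vmax = 26.9(3.62+1.70)/1.70 = 84.1 μM/s.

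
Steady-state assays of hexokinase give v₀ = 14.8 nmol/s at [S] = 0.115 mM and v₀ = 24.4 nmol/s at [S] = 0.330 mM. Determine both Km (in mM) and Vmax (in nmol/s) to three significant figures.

From v = Vmax[S]/(Km+[S]), each point gives Vmax = v(Km+[S])/[S].
Equating: 14.8(Km+0.115)/0.115 = 24.4(Km+0.330)/0.330.
128.7·Km + 14.8 = 73.94·Km + 24.4, so (128.7 − 73.94)·Km = 24.4 − 14.8.
Km = 9.600/54.76 = 0.175 mM; then Vmax = 14.8(0.175+0.115)/0.115 = 37.4 nmol/s.

Km = 0.175 mM; Vmax = 37.4 nmol/s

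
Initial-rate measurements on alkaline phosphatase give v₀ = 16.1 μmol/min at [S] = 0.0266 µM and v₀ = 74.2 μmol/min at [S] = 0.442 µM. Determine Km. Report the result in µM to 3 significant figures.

0.133 µM

In reciprocal form, 1/v = (Km/Vmax)·(1/[S]) + 1/Vmax. The two points give (1/[S], 1/v) = (37.59, 0.06211) and (2.262, 0.01348).
Slope = (0.06211 − 0.01348)/(37.59 − 2.262) = 0.001377; intercept = 0.06211 − 0.001377×37.59 = 0.01036.
Vmax = 1/intercept = 96.5 μmol/min; Km = slope × Vmax = 0.001377 × 96.5 = 0.133 µM.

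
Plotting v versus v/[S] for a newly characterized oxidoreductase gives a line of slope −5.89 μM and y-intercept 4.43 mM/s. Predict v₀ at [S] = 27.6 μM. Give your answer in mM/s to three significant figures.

In the Eadie–Hofstee form v = Vmax − Km·(v/[S]), the slope is −Km and the intercept is Vmax, so Km = 5.89 μM and Vmax = 4.43 mM/s.
v = 4.43 × 27.6/(5.89 + 27.6) = 3.65 mM/s.

3.65 mM/s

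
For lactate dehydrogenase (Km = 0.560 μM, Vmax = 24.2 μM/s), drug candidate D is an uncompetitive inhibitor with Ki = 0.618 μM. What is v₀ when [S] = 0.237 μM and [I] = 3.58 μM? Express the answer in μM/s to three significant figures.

2.64 μM/s

α = 1 + [I]/Ki = 1 + 3.58/0.618 = 6.793.
For an uncompetitive inhibitor, both parameters are divided by α, giving Vmax/α and Km/α: Km,app = 0.0824 μM, Vmax,app = 3.56 μM/s.
v = Vmax,app·[S]/(Km,app + [S]) = 3.56 × 0.237/(0.0824 + 0.237) = 2.64 μM/s.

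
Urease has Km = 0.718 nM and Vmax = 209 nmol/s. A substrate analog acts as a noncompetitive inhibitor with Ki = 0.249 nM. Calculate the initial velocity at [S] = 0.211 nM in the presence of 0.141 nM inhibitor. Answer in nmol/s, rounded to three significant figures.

α = 1 + [I]/Ki = 1 + 0.141/0.249 = 1.566.
For a noncompetitive inhibitor, Vmax is reduced to Vmax/α while Km is unchanged: Km,app = 0.718 nM, Vmax,app = 133 nmol/s.
v = Vmax,app·[S]/(Km,app + [S]) = 133 × 0.211/(0.718 + 0.211) = 30.3 nmol/s.

30.3 nmol/s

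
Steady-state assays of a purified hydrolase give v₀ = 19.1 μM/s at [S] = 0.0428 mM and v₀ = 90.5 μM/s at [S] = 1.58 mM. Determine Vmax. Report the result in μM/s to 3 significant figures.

In reciprocal form, 1/v = (Km/Vmax)·(1/[S]) + 1/Vmax. The two points give (1/[S], 1/v) = (23.36, 0.05236) and (0.6329, 0.01105).
Slope = (0.05236 − 0.01105)/(23.36 − 0.6329) = 0.001817; intercept = 0.05236 − 0.001817×23.36 = 0.009900.
Vmax = 1/intercept = 101 μM/s; Km = slope × Vmax = 0.001817 × 101 = 0.184 mM.

101 μM/s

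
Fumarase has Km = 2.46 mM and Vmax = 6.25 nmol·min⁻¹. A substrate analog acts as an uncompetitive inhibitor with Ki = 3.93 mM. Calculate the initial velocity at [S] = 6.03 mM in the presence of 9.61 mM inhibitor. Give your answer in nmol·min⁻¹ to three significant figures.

With α = 1 + [I]/Ki = 1 + 9.61/3.93 = 3.445, the uncompetitive rate law is v = (Vmax/α)·[S] / (Km/α + [S]).
v = (6.25/3.445)×6.03 / (2.46/3.445 + 6.03) = 10.94/6.744 = 1.62 nmol·min⁻¹.

1.62 nmol·min⁻¹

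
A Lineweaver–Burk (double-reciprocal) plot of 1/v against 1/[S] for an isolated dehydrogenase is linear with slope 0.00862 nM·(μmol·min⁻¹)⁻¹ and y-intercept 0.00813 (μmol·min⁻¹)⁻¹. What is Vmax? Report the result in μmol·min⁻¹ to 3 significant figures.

The y-intercept of a Lineweaver–Burk plot equals 1/Vmax, so Vmax = 1/0.00813 = 123 μmol·min⁻¹.

123 μmol·min⁻¹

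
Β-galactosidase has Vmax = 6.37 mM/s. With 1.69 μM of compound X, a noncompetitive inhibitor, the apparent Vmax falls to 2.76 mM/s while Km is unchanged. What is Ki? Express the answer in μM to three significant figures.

1.29 μM

Noncompetitive: Vmax,app = Vmax/α with α = 1 + [I]/Ki.
α = Vmax/Vmax,app = 6.37/2.76 = 2.308.
Ki = [I]/(α − 1) = 1.69/1.308 = 1.29 μM.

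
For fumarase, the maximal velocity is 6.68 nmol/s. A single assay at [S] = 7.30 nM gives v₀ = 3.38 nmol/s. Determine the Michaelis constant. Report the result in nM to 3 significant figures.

From v = Vmax[S]/(Km+[S]), Km = [S](Vmax − v)/v.
Km = 7.30 × (6.68 − 3.38) / 3.38 = 24.09/3.38 = 7.13 nM.

7.13 nM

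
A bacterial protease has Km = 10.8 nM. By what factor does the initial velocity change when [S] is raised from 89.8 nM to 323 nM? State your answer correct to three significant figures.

1.08

Since Vmax cancels, v₂/v₁ = [S]₂(Km+[S]₁) / [S]₁(Km+[S]₂).
= 323×(10.8+89.8) / (89.8×(10.8+323)) = 32490/29980 = 1.08.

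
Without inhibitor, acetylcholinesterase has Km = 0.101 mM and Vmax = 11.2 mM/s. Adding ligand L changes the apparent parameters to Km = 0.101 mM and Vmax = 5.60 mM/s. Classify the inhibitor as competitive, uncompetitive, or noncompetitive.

noncompetitive

Vmax decreases (11.2 → 5.60 mM/s) while Km is unchanged — pure noncompetitive inhibition.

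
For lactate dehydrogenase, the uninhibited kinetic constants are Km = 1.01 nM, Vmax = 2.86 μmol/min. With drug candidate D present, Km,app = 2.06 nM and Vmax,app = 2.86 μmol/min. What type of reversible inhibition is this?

Km increases (1.01 → 2.06 nM) while Vmax is unchanged — the hallmark of competitive inhibition.

competitive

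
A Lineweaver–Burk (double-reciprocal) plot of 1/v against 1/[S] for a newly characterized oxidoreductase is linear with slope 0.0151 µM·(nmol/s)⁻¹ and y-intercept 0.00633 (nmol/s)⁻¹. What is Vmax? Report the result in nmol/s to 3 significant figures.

158 nmol/s

The y-intercept of a Lineweaver–Burk plot equals 1/Vmax, so Vmax = 1/0.00633 = 158 nmol/s.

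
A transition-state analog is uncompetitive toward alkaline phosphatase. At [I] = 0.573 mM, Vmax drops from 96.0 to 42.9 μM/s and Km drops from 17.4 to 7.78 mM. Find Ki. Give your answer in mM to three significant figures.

0.463 mM

Uncompetitive: Vmax,app = Vmax/α (and Km,app = Km/α) with α = 1 + [I]/Ki.
α = Vmax/Vmax,app = 96.0/42.9 = 2.238.
Ki = [I]/(α − 1) = 0.573/1.238 = 0.463 mM.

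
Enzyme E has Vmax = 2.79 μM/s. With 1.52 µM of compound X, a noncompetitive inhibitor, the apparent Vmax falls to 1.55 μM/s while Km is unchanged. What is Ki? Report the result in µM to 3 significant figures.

1.90 µM

Noncompetitive: Vmax,app = Vmax/α with α = 1 + [I]/Ki.
α = Vmax/Vmax,app = 2.79/1.55 = 1.800.
Since α = 1 + [I]/Ki, [I]/Ki = 1.800 − 1 = 0.8000 and Ki = 1.52/0.8000 = 1.90 µM.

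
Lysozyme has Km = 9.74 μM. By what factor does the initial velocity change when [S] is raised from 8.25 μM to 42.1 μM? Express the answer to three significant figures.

1.77

Since Vmax cancels, v₂/v₁ = [S]₂(Km+[S]₁) / [S]₁(Km+[S]₂).
= 42.1×(9.74+8.25) / (8.25×(9.74+42.1)) = 757.4/427.7 = 1.77.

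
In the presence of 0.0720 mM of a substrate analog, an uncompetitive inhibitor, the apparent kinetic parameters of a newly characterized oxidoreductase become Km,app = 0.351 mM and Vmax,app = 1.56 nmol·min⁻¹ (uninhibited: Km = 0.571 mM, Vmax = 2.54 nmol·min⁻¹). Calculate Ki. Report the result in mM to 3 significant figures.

Uncompetitive: Vmax,app = Vmax/α (and Km,app = Km/α) with α = 1 + [I]/Ki.
α = Vmax/Vmax,app = 2.54/1.56 = 1.628.
Ki = [I]/(α − 1) = 0.0720/0.6282 = 0.115 mM.

0.115 mM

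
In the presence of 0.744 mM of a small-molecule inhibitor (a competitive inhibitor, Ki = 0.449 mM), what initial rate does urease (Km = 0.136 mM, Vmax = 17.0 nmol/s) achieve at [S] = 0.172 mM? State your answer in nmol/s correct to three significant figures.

5.48 nmol/s

With α = 1 + [I]/Ki = 1 + 0.744/0.449 = 2.657, the competitive rate law is v = Vmax[S] / (αKm + [S]).
v = 17.0×0.172 / (2.657×0.136 + 0.172) = 2.924/0.5334 = 5.48 nmol/s.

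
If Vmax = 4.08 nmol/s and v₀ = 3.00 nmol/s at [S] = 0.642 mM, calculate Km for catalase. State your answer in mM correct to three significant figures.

From v = Vmax[S]/(Km+[S]), Km = [S](Vmax − v)/v.
Km = 0.642 × (4.08 − 3.00) / 3.00 = 0.6934/3.00 = 0.231 mM.

0.231 mM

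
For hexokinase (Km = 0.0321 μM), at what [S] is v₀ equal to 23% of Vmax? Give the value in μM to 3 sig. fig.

0.00959 μM

v/Vmax = [S]/(Km+[S]) = 0.23, so [S] = Km·0.23/(1 − 0.23) = 0.0321 × 0.2987.
[S] = 0.00959 μM.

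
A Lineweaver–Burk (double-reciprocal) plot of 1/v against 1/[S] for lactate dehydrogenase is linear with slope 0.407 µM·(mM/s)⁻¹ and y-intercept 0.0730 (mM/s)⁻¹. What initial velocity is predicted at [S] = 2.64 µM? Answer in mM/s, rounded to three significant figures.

The y-intercept is 1/Vmax, so Vmax = 1/0.0730 = 13.7 mM/s.
The slope is Km/Vmax, so Km = 0.407 × 13.7 = 5.58 µM.
Then v = 13.7 × 2.64/(5.58 + 2.64) = 4.40 mM/s.

4.40 mM/s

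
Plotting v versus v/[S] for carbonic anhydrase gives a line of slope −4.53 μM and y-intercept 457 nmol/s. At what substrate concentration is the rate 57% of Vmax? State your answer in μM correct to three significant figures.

The Eadie–Hofstee slope gives Km = 4.53 μM (slope = −Km).
v/Vmax = [S]/(Km+[S]) = 0.57 ⇒ [S] = Km·0.57/(1−0.57) = 4.53 × 1.326 = 6.00 μM.

6.00 μM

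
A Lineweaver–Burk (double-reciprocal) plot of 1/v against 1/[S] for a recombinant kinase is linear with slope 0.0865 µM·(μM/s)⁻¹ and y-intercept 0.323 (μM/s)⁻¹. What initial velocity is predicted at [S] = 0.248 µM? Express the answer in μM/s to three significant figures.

The y-intercept is 1/Vmax, so Vmax = 1/0.323 = 3.10 μM/s.
The slope is Km/Vmax, so Km = 0.0865 × 3.10 = 0.268 µM.
Then v = 3.10 × 0.248/(0.268 + 0.248) = 1.49 μM/s.

1.49 μM/s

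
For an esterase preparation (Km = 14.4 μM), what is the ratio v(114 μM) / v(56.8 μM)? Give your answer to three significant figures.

Since Vmax cancels, v₂/v₁ = [S]₂(Km+[S]₁) / [S]₁(Km+[S]₂).
= 114×(14.4+56.8) / (56.8×(14.4+114)) = 8117/7293 = 1.11.

1.11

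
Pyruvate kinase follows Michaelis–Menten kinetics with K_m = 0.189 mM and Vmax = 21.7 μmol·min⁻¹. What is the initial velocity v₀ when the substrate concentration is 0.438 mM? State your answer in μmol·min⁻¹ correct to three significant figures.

15.2 μmol·min⁻¹

v = Vmax·[S]/(Km + [S]) = 21.7 × 0.438 / (0.189 + 0.438)
  = 9.505 / 0.6270 = 15.2 μmol·min⁻¹.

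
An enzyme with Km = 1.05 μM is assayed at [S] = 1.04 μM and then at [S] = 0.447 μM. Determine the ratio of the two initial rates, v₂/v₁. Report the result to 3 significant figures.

The fractional saturations are [S]/(Km+[S]) = 1.04/2.090 = 0.4976 and 0.447/1.497 = 0.2986.
v₂/v₁ is just their ratio: 0.2986/0.4976 = 0.600.

0.600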